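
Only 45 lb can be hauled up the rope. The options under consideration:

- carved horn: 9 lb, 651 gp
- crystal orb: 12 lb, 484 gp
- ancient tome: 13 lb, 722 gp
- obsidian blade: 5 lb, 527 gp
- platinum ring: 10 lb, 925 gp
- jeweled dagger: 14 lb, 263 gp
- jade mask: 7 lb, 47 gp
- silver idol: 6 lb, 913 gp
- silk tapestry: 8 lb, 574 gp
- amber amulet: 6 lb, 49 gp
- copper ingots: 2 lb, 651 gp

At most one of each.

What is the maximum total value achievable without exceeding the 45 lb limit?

Filling by ratio: carved horn + obsidian blade + platinum ring + silver idol + silk tapestry + copper ingots for 4241, with 5 lb left unused.
Dropping silk tapestry frees 8 lb; slotting in ancient tome (13 lb) lifts the total to 4389 at 45 lb.
No other feasible combination exceeds 4389.

4389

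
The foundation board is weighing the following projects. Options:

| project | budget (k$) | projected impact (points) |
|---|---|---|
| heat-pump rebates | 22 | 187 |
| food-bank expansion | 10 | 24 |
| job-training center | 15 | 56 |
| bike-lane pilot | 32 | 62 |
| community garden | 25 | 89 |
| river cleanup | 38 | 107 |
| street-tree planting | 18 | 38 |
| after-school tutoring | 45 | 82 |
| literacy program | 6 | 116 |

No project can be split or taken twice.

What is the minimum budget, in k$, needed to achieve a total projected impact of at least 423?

68

Look for the lowest-budget combination reaching 423.
heat-pump rebates + job-training center + community garden + literacy program: 448 projected impact at 68 k$.
Any bundle with less than 68 k$ falls short of 423.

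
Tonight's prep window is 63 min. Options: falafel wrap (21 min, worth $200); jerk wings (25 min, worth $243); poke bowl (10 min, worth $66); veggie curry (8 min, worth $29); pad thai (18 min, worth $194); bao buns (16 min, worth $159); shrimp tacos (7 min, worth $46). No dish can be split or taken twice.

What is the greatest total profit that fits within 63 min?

602

Ranking by ratio (profit/min): pad thai 10.78, bao buns 9.94, jerk wings 9.72, falafel wrap 9.52.
The ratio heuristic lands on jerk wings + pad thai + bao buns (596) but leaves 4 min idle.
Replace pad thai with falafel wrap: the trade gains 6 net, giving 602 at 62 min.
The spare 1 min is too small for any remaining dish, and no exchange beats 602.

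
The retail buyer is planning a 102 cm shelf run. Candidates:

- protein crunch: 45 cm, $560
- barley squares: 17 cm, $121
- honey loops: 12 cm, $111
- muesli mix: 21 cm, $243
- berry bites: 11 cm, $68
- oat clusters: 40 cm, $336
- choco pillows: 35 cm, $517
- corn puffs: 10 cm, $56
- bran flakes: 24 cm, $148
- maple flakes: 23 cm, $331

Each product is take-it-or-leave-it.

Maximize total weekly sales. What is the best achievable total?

1320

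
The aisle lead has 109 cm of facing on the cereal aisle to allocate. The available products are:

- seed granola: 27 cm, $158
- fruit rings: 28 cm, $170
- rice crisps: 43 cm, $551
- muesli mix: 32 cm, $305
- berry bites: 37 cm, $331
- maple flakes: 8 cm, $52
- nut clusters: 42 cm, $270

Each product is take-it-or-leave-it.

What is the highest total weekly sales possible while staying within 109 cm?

The ratio heuristic lands on rice crisps + muesli mix + maple flakes (908) but leaves 26 cm idle.
Replace muesli mix and maple flakes with fruit rings + berry bites: the trade gains 144 net, giving 1052 at 108 cm.
The closest alternative, seed granola + rice crisps + berry bites, reaches only 1040.

1052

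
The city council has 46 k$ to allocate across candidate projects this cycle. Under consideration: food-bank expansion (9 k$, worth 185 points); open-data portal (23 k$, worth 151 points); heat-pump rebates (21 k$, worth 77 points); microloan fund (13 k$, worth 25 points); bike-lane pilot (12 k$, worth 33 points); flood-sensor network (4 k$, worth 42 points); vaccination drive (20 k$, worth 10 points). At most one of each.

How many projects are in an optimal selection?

Optimal total is 378.
For example food-bank expansion + open-data portal + flood-sensor network achieves it, using 36 k$.
Any selection reaching 378 contains exactly 3 projects.

3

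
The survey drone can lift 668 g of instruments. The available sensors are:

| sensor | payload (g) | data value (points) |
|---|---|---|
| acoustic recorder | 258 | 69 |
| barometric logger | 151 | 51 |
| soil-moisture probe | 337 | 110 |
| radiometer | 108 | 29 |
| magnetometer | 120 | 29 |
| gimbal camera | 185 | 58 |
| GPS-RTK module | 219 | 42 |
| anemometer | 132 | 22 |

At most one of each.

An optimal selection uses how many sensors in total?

3

The maximum data value within 668 g is 197.
One optimal bundle: soil-moisture probe + radiometer + gimbal camera (630 g).
Every optimal selection uses 3 sensors.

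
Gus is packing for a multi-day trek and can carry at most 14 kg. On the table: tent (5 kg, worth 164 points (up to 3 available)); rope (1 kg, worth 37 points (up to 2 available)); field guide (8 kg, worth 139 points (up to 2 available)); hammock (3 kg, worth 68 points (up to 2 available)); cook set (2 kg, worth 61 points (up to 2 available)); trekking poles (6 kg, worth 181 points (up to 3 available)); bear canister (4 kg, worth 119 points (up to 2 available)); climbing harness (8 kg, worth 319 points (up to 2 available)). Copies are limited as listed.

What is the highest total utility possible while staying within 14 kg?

A density-first pass picks 2×rope + 2×cook set + climbing harness — 515 at 14 kg.
Replace rope and 2×cook set with tent: the trade gains 5 net, giving 520 at 14 kg.
That's the maximum — no swap from here does better than 520.

520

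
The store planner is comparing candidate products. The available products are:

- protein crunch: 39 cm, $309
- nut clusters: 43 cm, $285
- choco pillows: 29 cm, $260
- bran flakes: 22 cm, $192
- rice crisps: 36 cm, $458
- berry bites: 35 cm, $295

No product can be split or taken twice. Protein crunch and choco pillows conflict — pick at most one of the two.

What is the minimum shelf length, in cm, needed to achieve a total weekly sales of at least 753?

Look for the lowest-shelf combination reaching 753.
Taking rice crisps + berry bites gives 753 (≥ 753) for 71 cm.
No combination under 71 cm hits 753.

71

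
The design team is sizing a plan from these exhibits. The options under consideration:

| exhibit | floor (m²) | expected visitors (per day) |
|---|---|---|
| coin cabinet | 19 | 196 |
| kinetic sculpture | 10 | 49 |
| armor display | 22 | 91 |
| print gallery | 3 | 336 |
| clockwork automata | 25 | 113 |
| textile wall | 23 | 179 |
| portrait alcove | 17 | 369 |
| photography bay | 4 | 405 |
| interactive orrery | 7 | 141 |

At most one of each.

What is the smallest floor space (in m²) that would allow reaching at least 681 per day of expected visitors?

7

Need the lightest bundle worth ≥ 681.
print gallery + photography bay reaches 741 using 7 m².
Any bundle with less than 7 m² falls short of 681.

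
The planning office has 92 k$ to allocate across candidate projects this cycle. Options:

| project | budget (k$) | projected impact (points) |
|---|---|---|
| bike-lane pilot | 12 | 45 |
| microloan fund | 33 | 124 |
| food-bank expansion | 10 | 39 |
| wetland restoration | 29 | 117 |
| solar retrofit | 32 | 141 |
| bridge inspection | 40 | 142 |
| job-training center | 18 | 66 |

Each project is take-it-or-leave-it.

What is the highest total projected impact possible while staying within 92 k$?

369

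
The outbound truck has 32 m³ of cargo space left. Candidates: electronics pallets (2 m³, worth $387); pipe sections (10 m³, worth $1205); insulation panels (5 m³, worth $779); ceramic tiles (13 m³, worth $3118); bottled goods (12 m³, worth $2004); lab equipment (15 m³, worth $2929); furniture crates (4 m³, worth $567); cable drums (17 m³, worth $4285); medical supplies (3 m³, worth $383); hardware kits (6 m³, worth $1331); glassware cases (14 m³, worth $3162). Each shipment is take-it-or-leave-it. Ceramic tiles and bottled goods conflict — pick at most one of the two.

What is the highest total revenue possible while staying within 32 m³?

7790

Taking electronics pallets + ceramic tiles + cable drums: 32 m³ used, 7790 in revenue.
Nothing else feasible within 32 m³ beats 7790.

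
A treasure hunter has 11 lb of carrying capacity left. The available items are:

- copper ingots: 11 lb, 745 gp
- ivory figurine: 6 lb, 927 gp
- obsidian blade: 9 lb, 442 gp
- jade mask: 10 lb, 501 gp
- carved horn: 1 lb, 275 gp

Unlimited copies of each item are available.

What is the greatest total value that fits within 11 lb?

3025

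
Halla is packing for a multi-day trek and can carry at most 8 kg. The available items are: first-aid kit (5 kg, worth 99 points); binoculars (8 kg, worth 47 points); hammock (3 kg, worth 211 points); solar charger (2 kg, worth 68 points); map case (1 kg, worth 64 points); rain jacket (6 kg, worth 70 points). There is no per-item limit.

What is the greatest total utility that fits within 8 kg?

550

Best packing: 2×hammock + 2×map case — 8 kg, 550 total.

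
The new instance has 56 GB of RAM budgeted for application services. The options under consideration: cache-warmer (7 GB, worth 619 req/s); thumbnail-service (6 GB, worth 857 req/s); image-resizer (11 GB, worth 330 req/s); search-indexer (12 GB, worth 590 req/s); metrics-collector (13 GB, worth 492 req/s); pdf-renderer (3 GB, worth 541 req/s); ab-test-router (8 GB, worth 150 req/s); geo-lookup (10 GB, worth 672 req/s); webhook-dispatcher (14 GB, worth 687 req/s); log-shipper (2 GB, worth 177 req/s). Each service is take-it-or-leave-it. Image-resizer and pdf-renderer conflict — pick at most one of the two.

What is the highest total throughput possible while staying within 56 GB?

4143

The ratio ordering already packs tightly: cache-warmer + thumbnail-service + search-indexer + pdf-renderer + geo-lookup + webhook-dispatcher + log-shipper, 54 GB, 4143.
Runner-up cache-warmer + thumbnail-service + metrics-collector + pdf-renderer + geo-lookup + webhook-dispatcher + log-shipper tops out at 4045.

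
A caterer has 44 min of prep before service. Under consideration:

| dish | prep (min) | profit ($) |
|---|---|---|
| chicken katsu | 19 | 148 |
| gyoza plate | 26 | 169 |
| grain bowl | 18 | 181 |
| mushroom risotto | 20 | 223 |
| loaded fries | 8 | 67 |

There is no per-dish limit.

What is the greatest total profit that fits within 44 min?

446

Best packing: 2×mushroom risotto — 40 min, 446 total.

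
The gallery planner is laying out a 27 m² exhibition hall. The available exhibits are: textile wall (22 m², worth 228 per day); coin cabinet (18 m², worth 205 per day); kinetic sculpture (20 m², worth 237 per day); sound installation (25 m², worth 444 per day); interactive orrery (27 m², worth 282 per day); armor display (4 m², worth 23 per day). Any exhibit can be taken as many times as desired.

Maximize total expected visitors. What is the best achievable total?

Sound installation uses 25 of the 27 m² and totals 444.
Every other selection either busts 27 m² or fails to beat 444.

444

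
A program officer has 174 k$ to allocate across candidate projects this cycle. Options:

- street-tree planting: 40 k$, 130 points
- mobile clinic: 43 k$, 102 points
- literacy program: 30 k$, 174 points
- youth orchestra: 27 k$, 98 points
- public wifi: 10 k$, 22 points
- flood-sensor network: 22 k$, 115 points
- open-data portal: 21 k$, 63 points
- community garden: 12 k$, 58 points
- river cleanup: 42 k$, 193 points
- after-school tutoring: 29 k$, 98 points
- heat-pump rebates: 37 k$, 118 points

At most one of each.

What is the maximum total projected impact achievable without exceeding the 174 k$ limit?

The ratio heuristic lands on literacy program + youth orchestra + public wifi + flood-sensor network + community garden + river cleanup + after-school tutoring (758) but leaves 2 k$ idle.
The 39 k$ tied up in public wifi and after-school tutoring is better spent on street-tree planting — total rises to 768 (173 k$).
Runner-up literacy program + youth orchestra + public wifi + flood-sensor network + community garden + river cleanup + after-school tutoring tops out at 758.

768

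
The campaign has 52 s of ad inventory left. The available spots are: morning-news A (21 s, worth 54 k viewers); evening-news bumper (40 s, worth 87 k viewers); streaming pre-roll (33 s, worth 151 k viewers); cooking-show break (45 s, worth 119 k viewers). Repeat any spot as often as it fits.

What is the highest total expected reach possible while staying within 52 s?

151

The ratio ordering already packs tightly: streaming pre-roll, 33 s, 151.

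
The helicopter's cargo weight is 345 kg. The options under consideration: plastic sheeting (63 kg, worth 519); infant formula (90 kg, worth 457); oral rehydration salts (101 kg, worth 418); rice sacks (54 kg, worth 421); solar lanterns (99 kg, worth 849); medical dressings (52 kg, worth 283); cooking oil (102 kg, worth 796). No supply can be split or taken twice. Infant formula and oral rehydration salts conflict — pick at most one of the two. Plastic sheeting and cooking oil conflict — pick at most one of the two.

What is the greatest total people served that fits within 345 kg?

Infant formula + rice sacks + solar lanterns + cooking oil uses 345 of the 345 kg and totals 2523.
An exhaustive check of the 128 subsets confirms 2523.

2523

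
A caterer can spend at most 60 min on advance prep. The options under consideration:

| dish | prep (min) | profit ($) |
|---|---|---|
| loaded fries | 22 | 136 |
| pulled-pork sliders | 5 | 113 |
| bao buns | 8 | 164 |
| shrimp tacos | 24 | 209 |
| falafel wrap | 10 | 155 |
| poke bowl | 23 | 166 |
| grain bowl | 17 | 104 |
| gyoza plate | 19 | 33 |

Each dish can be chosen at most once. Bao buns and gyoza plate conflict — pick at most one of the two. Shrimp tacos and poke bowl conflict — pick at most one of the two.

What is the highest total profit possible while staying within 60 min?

641

Taking pulled-pork sliders + bao buns + shrimp tacos + falafel wrap: 47 min used, 641 in profit.
The closest alternative, bao buns + shrimp tacos + falafel wrap + grain bowl, reaches only 632.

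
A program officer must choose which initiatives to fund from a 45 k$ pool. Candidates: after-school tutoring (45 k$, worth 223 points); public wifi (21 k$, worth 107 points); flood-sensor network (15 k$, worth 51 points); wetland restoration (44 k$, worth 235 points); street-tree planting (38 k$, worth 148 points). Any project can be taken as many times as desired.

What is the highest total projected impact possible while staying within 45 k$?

Taking wetland restoration: 44 k$ used, 235 in projected impact.

235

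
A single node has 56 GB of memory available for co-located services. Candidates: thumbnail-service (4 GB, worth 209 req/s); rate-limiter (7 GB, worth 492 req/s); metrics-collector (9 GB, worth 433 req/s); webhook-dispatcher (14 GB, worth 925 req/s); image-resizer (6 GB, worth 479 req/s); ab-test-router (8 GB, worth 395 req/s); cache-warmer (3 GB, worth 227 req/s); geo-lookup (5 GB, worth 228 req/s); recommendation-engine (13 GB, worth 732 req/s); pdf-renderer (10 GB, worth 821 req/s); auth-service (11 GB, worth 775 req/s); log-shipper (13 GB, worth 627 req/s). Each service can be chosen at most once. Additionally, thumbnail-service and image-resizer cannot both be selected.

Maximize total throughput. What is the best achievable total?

3947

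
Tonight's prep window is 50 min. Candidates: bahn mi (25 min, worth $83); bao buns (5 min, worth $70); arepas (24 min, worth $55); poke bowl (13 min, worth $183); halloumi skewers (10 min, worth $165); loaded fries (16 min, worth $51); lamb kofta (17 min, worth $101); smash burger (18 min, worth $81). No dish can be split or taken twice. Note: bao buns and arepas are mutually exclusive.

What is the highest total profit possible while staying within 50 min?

519

Ranking by ratio (profit/min): halloumi skewers 16.50, poke bowl 14.08, bao buns 14.00.
Taking bao buns + poke bowl + halloumi skewers + lamb kofta: 45 min used, 519 in profit.
An exhaustive check of the 256 subsets confirms 519.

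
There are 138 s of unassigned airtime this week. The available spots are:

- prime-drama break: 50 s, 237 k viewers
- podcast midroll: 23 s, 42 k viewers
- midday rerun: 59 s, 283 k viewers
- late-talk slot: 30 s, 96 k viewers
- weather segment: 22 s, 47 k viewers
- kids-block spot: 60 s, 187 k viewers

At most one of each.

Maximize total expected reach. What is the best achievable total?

567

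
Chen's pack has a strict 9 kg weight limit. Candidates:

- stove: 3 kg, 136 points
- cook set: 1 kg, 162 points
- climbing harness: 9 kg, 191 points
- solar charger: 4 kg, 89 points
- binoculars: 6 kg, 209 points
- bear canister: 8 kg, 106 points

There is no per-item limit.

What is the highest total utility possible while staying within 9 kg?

Ranking by ratio (utility/kg): cook set 162.00, stove 45.33, binoculars 34.83.
Best packing: 9×cook set — 9 kg, 1458 total.
Every other selection either busts 9 kg or fails to beat 1458.

1458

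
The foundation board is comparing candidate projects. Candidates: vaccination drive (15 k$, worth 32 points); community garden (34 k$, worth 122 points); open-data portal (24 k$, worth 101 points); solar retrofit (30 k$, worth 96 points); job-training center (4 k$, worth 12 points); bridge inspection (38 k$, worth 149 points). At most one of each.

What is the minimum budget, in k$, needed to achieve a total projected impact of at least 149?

Need the lightest bundle worth ≥ 149.
bridge inspection: 149 projected impact at 38 k$.
Any bundle with less than 38 k$ falls short of 149.

38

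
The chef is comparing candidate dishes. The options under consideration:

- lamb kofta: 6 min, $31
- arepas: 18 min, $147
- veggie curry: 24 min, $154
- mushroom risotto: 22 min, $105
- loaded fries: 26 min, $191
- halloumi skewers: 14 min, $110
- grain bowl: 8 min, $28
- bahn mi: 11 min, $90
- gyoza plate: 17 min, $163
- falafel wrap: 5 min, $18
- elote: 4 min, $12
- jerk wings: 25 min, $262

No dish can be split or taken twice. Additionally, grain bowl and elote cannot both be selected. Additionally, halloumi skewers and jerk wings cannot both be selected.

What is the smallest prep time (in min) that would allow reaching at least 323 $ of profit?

36

Look for the lowest-prep combination reaching 323.
bahn mi + jerk wings reaches 352 using 36 min.
Below 36 min the best achievable stays under 323.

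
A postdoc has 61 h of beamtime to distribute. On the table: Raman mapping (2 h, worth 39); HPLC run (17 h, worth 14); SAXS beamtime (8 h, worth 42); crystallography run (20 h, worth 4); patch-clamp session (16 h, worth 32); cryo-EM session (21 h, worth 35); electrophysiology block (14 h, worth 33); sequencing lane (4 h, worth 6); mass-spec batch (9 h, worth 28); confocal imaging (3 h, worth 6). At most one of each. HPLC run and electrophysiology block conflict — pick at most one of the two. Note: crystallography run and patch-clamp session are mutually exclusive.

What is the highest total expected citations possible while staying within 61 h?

189

Greedy by ratio would take Raman mapping + SAXS beamtime + patch-clamp session + electrophysiology block + sequencing lane + mass-spec batch + confocal imaging: 56 h used, total 186.
Dropping patch-clamp session frees 16 h; slotting in cryo-EM session (21 h) lifts the total to 189 at 61 h.
Nothing else feasible within 61 h beats 189.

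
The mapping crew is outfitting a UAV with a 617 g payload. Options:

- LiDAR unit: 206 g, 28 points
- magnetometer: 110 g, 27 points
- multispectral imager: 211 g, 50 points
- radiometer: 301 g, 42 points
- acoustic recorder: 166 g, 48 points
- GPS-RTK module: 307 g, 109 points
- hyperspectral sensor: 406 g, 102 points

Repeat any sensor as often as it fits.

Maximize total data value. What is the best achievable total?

Ranking by ratio (data value/g): GPS-RTK module 0.36, acoustic recorder 0.29, hyperspectral sensor 0.25.
Best packing: 2×GPS-RTK module — 614 g, 218 total.
That's the maximum — no swap from here does better than 218.

218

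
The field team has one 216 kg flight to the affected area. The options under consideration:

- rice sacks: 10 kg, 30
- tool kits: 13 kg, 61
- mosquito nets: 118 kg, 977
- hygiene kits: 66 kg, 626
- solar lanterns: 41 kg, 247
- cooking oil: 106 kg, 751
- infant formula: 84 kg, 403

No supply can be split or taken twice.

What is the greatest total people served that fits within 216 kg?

1694

The ratio ordering already packs tightly: rice sacks + tool kits + mosquito nets + hygiene kits, 207 kg, 1694.
Every other selection either busts 216 kg or fails to beat 1694.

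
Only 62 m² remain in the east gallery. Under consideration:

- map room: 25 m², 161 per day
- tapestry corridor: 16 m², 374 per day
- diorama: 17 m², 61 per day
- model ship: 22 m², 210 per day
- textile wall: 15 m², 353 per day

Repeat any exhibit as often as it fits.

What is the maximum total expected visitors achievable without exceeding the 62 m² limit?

The ratio heuristic lands on 4×textile wall (1412) but leaves 2 m² idle.
The 30 m² tied up in 2×textile wall is better spent on 2×tapestry corridor — total rises to 1454 (62 m²).

1454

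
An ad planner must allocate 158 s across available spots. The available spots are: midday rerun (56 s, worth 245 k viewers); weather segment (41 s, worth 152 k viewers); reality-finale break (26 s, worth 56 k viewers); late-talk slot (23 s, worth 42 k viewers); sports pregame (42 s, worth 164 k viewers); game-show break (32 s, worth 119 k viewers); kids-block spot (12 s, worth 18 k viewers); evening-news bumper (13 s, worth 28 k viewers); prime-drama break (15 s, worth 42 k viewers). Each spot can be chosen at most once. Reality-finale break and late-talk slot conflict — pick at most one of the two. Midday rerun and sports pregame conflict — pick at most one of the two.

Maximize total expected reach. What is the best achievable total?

586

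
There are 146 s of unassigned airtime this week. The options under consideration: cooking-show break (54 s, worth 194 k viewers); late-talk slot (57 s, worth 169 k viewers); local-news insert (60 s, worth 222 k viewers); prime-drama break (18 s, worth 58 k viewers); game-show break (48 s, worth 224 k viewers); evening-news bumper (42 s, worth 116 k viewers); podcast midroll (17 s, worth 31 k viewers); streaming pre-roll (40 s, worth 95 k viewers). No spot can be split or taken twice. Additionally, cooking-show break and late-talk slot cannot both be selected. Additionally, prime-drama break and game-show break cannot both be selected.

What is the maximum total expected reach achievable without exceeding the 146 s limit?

534

Best packing: cooking-show break + game-show break + evening-news bumper — 144 s, 534 total.
Runner-up cooking-show break + game-show break + streaming pre-roll tops out at 513.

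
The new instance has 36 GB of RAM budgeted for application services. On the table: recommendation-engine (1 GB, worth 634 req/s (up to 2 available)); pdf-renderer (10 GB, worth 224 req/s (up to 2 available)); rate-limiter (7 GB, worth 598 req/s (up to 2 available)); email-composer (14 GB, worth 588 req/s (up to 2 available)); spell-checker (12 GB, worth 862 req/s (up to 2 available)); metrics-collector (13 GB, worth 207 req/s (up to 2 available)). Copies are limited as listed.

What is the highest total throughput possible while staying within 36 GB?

3590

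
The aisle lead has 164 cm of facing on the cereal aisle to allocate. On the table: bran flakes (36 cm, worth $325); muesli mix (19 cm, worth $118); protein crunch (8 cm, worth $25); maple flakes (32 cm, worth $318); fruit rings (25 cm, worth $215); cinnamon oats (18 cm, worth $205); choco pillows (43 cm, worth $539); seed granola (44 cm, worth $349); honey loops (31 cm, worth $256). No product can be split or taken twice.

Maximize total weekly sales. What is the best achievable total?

Greedy by ratio would take bran flakes + protein crunch + maple flakes + fruit rings + cinnamon oats + choco pillows: 162 cm used, total 1627.
Replace protein crunch and fruit rings with honey loops: the trade gains 16 net, giving 1643 at 160 cm.
An exhaustive check of the 512 subsets confirms 1643.

1643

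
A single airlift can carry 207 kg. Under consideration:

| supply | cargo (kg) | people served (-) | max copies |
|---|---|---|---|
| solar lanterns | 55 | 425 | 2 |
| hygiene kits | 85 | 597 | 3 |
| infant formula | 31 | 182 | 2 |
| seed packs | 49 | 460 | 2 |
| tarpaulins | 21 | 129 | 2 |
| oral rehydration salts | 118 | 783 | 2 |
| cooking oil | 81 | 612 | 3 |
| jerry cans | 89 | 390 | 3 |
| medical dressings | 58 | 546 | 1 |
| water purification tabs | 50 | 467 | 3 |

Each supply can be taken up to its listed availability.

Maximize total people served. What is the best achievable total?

Greedy by ratio would take 2×seed packs + medical dressings + water purification tabs: 206 kg used, total 1933.
Replace seed packs with water purification tabs: the trade gains 7 net, giving 1940 at 207 kg.
Nothing else within 207 kg beats 1940.

1940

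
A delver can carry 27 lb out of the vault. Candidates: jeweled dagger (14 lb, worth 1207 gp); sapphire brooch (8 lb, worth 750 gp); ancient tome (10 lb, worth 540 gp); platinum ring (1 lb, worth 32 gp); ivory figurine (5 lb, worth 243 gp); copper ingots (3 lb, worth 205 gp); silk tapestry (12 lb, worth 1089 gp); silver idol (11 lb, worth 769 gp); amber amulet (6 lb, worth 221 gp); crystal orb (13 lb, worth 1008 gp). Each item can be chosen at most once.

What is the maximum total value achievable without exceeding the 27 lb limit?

Greedy by ratio would take sapphire brooch + platinum ring + copper ingots + silk tapestry: 24 lb used, total 2076.
The 11 lb tied up in sapphire brooch and copper ingots is better spent on jeweled dagger — total rises to 2328 (27 lb).

2328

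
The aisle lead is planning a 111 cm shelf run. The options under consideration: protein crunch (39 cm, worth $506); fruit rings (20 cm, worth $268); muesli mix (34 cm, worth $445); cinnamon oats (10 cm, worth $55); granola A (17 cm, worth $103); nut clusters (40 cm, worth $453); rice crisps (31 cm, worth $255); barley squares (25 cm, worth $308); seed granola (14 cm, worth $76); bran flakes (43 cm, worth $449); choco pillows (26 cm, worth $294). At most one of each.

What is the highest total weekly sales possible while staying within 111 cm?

1376

Taking the top-ratio products first gives protein crunch + fruit rings + muesli mix + granola A for 1322 (110 cm).
Replace muesli mix and granola A with barley squares + choco pillows: the trade gains 54 net, giving 1376 at 110 cm.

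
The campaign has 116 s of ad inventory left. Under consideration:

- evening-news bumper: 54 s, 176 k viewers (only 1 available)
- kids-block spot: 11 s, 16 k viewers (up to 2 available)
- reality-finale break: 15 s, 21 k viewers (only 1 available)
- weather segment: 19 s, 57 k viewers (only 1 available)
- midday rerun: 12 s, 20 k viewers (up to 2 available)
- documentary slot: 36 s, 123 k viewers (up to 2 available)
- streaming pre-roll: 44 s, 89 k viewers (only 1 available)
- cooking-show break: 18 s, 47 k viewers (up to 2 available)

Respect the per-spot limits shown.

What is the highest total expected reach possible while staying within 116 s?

Taking the top-ratio spots first gives weather segment + 2×documentary slot + cooking-show break for 350 (109 s).
The 54 s tied up in documentary slot and cooking-show break is better spent on evening-news bumper — total rises to 356 (109 s).
No other feasible combination exceeds 356.

356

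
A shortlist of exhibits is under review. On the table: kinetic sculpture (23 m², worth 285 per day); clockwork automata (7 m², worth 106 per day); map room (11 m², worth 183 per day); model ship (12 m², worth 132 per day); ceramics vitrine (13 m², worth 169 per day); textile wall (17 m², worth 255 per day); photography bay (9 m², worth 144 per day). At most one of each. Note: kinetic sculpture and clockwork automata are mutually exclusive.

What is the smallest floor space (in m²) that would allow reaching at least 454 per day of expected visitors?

Minimise m² subject to total expected visitors ≥ 454.
clockwork automata + map room + ceramics vitrine: 458 expected visitors at 31 m².
Any bundle with less than 31 m² falls short of 454.

31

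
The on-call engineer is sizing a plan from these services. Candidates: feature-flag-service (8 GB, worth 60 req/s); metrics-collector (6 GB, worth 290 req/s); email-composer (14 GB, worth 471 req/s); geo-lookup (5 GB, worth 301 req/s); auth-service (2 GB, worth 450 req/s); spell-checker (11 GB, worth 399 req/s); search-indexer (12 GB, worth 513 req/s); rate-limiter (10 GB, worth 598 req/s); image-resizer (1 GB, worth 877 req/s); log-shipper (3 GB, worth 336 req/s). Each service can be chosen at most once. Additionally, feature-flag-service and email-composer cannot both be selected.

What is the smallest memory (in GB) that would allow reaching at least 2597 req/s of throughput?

Need the lightest bundle worth ≥ 2597.
metrics-collector + geo-lookup + auth-service + rate-limiter + image-resizer + log-shipper reaches 2852 using 27 GB.
Any bundle with less than 27 GB falls short of 2597.

27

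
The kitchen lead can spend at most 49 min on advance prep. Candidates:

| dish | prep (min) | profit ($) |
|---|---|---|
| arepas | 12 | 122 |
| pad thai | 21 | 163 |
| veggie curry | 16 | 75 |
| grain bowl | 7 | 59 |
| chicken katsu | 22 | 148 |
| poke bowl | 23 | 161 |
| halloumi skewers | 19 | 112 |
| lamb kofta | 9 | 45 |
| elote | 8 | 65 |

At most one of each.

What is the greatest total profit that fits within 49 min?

409

The ratio ordering already packs tightly: arepas + pad thai + grain bowl + elote, 48 min, 409.
Next best is arepas + grain bowl + chicken katsu + elote at 394 (49 min) — short by 15.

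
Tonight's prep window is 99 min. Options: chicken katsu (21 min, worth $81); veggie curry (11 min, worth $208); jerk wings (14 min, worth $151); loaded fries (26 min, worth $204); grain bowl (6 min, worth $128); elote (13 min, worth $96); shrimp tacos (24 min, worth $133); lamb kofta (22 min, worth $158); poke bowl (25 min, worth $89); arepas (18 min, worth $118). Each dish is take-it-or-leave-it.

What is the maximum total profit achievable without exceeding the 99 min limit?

A density-first pass picks veggie curry + jerk wings + loaded fries + grain bowl + elote + lamb kofta — 945 at 92 min.
The 13 min tied up in elote is better spent on arepas — total rises to 967 (97 min).
Next best is veggie curry + jerk wings + loaded fries + grain bowl + elote + lamb kofta at 945 (92 min) — short by 22.

967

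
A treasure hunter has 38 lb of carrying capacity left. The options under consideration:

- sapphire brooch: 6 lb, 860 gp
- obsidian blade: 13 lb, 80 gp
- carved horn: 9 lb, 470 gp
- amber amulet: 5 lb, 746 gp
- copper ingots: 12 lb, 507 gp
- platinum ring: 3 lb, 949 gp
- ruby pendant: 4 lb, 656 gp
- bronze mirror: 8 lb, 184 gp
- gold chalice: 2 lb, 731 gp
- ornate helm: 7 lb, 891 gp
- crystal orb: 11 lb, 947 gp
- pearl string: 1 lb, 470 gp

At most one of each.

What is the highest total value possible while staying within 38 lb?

5780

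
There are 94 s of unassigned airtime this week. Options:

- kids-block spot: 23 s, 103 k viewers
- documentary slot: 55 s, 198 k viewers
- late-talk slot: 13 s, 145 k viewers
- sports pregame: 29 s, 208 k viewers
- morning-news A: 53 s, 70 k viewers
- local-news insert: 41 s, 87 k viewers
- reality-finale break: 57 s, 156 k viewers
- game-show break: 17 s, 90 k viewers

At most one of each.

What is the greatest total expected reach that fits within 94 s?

Kids-block spot + late-talk slot + sports pregame + game-show break uses 82 of the 94 s and totals 546.
Every other selection either busts 94 s or fails to beat 546.

546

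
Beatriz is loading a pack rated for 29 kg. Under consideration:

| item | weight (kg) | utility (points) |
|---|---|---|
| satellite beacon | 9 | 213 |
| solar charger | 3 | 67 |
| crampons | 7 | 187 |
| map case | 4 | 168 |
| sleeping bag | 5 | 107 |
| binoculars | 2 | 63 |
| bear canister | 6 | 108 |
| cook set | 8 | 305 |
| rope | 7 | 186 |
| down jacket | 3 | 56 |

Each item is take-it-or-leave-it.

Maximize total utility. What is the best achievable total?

Taking the top-ratio items first gives crampons + map case + binoculars + cook set + rope for 909 (28 kg).
The 2 kg tied up in binoculars is better spent on solar charger — total rises to 913 (29 kg).

913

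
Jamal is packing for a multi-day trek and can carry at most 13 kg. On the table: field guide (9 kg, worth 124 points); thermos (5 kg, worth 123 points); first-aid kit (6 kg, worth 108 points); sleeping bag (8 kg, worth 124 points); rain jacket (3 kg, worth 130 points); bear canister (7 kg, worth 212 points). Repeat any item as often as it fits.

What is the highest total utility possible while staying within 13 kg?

Taking 4×rain jacket: 12 kg used, 520 in utility.
The spare 1 kg is too small for any remaining item, and no exchange beats 520.

520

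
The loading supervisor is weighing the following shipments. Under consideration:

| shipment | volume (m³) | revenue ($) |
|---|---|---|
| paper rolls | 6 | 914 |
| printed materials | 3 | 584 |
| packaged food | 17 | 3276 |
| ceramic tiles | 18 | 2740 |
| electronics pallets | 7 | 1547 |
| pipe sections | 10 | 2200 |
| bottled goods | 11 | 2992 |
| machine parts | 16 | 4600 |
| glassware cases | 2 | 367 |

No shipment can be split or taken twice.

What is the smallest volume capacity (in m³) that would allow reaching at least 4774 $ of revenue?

Need the lightest bundle worth ≥ 4774.
machine parts + glassware cases: 4967 revenue at 18 m³.
Any bundle with less than 18 m³ falls short of 4774.

18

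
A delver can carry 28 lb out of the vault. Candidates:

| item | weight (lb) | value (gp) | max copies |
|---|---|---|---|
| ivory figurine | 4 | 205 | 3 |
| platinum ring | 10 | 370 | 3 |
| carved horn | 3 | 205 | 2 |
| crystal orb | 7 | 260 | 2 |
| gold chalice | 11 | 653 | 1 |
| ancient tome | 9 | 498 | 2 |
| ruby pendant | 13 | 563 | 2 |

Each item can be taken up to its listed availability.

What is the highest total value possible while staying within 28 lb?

1611

Density check — carved horn 68.33, gold chalice 59.36, ancient tome 55.33 are the best per lb.
Taking the top-ratio items first gives 2×carved horn + gold chalice + ancient tome for 1561 (26 lb).
Dropping gold chalice frees 11 lb; slotting in ivory figurine + ancient tome (13 lb) lifts the total to 1611 at 28 lb.
No other feasible combination exceeds 1611.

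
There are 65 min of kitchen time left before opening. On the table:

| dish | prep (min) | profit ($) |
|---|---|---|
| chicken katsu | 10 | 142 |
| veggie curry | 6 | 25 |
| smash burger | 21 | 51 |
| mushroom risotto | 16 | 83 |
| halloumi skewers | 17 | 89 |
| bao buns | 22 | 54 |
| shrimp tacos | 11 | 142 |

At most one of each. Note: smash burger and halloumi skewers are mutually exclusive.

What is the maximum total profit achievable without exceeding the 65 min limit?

Ranking by ratio (profit/min): chicken katsu 14.20, shrimp tacos 12.91, halloumi skewers 5.24, mushroom risotto 5.19.
Best packing: chicken katsu + veggie curry + mushroom risotto + halloumi skewers + shrimp tacos — 60 min, 481 total.
The closest alternative, chicken katsu + mushroom risotto + halloumi skewers + shrimp tacos, reaches only 456.

481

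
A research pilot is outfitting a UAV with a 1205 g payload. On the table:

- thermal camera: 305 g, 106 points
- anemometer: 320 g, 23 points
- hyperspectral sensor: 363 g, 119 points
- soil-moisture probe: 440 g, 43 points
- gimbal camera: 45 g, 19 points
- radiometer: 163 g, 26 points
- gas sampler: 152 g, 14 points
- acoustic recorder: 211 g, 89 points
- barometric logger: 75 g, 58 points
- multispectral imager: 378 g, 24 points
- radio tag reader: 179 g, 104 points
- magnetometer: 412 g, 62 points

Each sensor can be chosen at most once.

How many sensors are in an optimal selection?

Best achievable data value is 495.
One optimal bundle: thermal camera + hyperspectral sensor + gimbal camera + acoustic recorder + barometric logger + radio tag reader (1178 g).
All optima have 6 sensors.

6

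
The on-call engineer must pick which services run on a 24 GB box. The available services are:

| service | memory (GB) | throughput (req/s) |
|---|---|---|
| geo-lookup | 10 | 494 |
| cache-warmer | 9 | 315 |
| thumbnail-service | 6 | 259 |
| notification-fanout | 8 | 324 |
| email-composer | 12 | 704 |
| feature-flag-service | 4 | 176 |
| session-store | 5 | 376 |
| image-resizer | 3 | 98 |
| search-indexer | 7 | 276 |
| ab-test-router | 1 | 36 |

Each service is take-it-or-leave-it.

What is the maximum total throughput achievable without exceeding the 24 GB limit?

Ranking by ratio (throughput/GB): session-store 75.20, email-composer 58.67, geo-lookup 49.40.
The ratio heuristic lands on email-composer + feature-flag-service + session-store + ab-test-router (1292) but leaves 2 GB idle.
Replace feature-flag-service with thumbnail-service: the trade gains 83 net, giving 1375 at 24 GB.
That's the maximum — no swap from here does better than 1375.

1375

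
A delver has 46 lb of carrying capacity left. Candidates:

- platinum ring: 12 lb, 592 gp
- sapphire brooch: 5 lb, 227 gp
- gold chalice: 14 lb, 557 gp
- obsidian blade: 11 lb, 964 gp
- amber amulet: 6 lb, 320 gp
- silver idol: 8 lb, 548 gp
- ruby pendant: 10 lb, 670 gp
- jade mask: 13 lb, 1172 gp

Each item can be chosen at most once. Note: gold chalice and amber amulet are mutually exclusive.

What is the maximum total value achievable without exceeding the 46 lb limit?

3398

By value per lb: jade mask 90.15, obsidian blade 87.64, silver idol 68.50, ruby pendant 67.00 lead.
Taking the top-ratio items first gives obsidian blade + silver idol + ruby pendant + jade mask for 3354 (42 lb).
The 8 lb tied up in silver idol is better spent on platinum ring — total rises to 3398 (46 lb).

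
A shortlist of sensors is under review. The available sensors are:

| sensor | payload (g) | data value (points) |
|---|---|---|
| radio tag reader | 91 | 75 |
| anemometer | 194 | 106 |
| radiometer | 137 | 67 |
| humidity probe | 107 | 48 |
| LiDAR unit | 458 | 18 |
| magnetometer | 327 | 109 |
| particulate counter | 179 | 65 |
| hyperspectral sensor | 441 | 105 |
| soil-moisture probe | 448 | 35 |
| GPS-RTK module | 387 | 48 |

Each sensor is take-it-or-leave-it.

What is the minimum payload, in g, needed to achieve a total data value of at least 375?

856

Need the lightest bundle worth ≥ 375.
Taking radio tag reader + anemometer + radiometer + humidity probe + magnetometer gives 405 (≥ 375) for 856 g.
Any bundle with less than 856 g falls short of 375.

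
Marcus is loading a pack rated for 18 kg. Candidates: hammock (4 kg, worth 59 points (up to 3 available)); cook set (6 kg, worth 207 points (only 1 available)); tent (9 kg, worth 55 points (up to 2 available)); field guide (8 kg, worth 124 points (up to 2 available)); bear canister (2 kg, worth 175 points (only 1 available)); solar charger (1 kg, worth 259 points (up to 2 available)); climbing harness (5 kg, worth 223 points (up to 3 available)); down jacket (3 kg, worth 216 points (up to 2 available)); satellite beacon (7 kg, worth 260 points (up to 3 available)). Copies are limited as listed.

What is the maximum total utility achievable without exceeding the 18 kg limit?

By utility per kg: solar charger 259.00, bear canister 87.50, down jacket 72.00 lead.
The ratio heuristic lands on bear canister + 2×solar charger + climbing harness + 2×down jacket (1348) but leaves 3 kg idle.
Replace bear canister with climbing harness: the trade gains 48 net, giving 1396 at 18 kg.

1396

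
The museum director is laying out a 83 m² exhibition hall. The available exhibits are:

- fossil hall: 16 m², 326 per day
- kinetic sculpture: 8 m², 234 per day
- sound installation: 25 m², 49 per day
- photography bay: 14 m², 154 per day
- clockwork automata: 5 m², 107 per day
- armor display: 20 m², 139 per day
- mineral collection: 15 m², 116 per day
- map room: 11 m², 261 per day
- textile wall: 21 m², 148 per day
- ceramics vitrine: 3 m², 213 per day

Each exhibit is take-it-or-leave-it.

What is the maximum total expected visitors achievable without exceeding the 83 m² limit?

1443

Filling by ratio: fossil hall + kinetic sculpture + photography bay + clockwork automata + mineral collection + map room + ceramics vitrine for 1411, with 11 m² left unused.
Replace mineral collection with textile wall: the trade gains 32 net, giving 1443 at 78 m².
That's the maximum — no swap from here does better than 1443.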